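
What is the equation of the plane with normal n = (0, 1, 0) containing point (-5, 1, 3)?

The plane through P with normal n = (a, b, c) satisfies n·(r - P) = 0,
i.e. ax + by + cz = a·x₀ + b·y₀ + c·z₀.
d = 0·(-5) + 1·1 + 0·3
  = 0 + 1 + 0
  = 1
Equation: y = 1

y = 1


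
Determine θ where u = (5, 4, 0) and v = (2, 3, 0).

u·v = 5·2 + 4·3 + 0·0 = 10 + 12 + 0 = 22
|u| = √(5² + 4² + 0²) = √41 ≈ 6.403
|v| = √(2² + 3² + 0²) = √13 ≈ 3.606
cos θ = (u·v)/(|u||v|) = 22/(6.403·3.606) ≈ 0.9529
θ = arccos(0.9529) ≈ 17.65°

17.65°


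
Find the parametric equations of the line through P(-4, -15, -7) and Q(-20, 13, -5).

Direction vector d = Q - P = (-20 + 4, 13 + 15, -5 + 7) = (-16, 28, 2)
Parametric form r = P + t·d:
x = -4 - 16t, y = -15 + 28t, z = -7 + 2t

x = -4 - 16t, y = -15 + 28t, z = -7 + 2t


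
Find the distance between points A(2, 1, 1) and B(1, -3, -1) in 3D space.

d = √[(x₂-x₁)² + (y₂-y₁)² + (z₂-z₁)²]
  = √[(-1)² + (-4)² + (-2)²]
  = √[1 + 16 + 4]
  = √21
  ≈ 4.583

4.583


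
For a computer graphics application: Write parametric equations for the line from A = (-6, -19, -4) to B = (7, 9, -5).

Direction vector d = B - A = (7 + 6, 9 + 19, -5 + 4) = (13, 28, -1)
Parametric form r = A + t·d:
x = -6 + 13t, y = -19 + 28t, z = -4 - t

x = -6 + 13t, y = -19 + 28t, z = -4 - t


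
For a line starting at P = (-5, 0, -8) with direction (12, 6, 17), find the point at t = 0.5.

P(t) = P + t·d
  = (-5 + 12·0.5, 0 + 6·0.5, -8 + 17·0.5)
  = (-5 + 6, 0 + 3, -8 + 8.5)
  = (1, 3, 0.5)

(1, 3, 0.5)


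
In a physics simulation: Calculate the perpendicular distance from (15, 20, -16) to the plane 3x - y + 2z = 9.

distance = |a·x₀ + b·y₀ + c·z₀ - d| / √(a² + b² + c²)
  = |3·15 + (-1)·20 + 2·(-16) - 9| / √(3² + (-1)² + 2²)
  = |45 - 20 - 32 - 9| / √(9 + 1 + 4)
  = |-16| / √14
  = 16 / 3.742
  ≈ 4.276

4.276


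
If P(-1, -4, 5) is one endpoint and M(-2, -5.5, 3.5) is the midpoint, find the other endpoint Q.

Q = 2M - P
  = (2·(-2) - (-1), 2·(-5.5) - (-4), 2·3.5 - 5)
  = (-4 + 1, -11 + 4, 7 - 5)
  = (-3, -7, 2)

(-3, -7, 2)


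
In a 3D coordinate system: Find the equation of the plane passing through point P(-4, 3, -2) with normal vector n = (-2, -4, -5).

The plane through P with normal n = (a, b, c) satisfies n·(r - P) = 0,
i.e. ax + by + cz = a·x₀ + b·y₀ + c·z₀.
d = (-2)·(-4) + (-4)·3 + (-5)·(-2)
  = 8 - 12 + 10
  = 6
Equation: -2x - 4y - 5z = 6

-2x - 4y - 5z = 6


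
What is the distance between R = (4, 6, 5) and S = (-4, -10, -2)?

d = √[(x₂-x₁)² + (y₂-y₁)² + (z₂-z₁)²]
  = √[(-8)² + (-16)² + (-7)²]
  = √[64 + 256 + 49]
  = √369
  ≈ 19.21

19.21


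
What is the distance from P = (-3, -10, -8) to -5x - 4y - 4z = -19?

distance = |a·x₀ + b·y₀ + c·z₀ - d| / √(a² + b² + c²)
  = |(-5)·(-3) + (-4)·(-10) + (-4)·(-8) - (-19)| / √((-5)² + (-4)² + (-4)²)
  = |15 + 40 + 32 + 19| / √(25 + 16 + 16)
  = |106| / √57
  = 106 / 7.55
  ≈ 14.04

14.04


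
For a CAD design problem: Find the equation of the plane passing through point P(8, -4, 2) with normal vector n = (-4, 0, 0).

The plane through P with normal n = (a, b, c) satisfies n·(r - P) = 0,
i.e. ax + by + cz = a·x₀ + b·y₀ + c·z₀.
d = (-4)·8 + 0·(-4) + 0·2
  = -32 + 0 + 0
  = -32
Equation: -4x = -32

-4x = -32


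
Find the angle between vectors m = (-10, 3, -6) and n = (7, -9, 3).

m·n = (-10)·7 + 3·(-9) + (-6)·3 = -70 - 27 - 18 = -115
|m| = √((-10)² + 3² + (-6)²) = √145 ≈ 12.04
|n| = √(7² + (-9)² + 3²) = √139 ≈ 11.79
cos θ = (m·n)/(|m||n|) = -115/(12.04·11.79) ≈ -0.81
θ = arccos(-0.81) ≈ 144.1°

144.1°


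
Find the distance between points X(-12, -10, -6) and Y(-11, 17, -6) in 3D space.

d = √[(x₂-x₁)² + (y₂-y₁)² + (z₂-z₁)²]
  = √[1² + 27² + 0²]
  = √[1 + 729 + 0]
  = √730
  ≈ 27.02

27.02


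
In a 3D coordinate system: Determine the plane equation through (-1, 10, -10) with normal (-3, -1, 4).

The plane through P with normal n = (a, b, c) satisfies n·(r - P) = 0,
i.e. ax + by + cz = a·x₀ + b·y₀ + c·z₀.
d = (-3)·(-1) + (-1)·10 + 4·(-10)
  = 3 - 10 - 40
  = -47
Equation: -3x - y + 4z = -47

-3x - y + 4z = -47


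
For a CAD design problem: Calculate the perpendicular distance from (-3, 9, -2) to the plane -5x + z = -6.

distance = |a·x₀ + b·y₀ + c·z₀ - d| / √(a² + b² + c²)
  = |(-5)·(-3) + 0·9 + 1·(-2) - (-6)| / √((-5)² + 0² + 1²)
  = |15 + 0 - 2 + 6| / √(25 + 0 + 1)
  = |19| / √26
  = 19 / 5.099
  ≈ 3.726

3.726


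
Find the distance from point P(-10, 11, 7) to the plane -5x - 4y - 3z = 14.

distance = |a·x₀ + b·y₀ + c·z₀ - d| / √(a² + b² + c²)
  = |(-5)·(-10) + (-4)·11 + (-3)·7 - 14| / √((-5)² + (-4)² + (-3)²)
  = |50 - 44 - 21 - 14| / √(25 + 16 + 9)
  = |-29| / √50
  = 29 / 7.071
  ≈ 4.101

4.101


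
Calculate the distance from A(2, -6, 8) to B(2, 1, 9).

d = √[(x₂-x₁)² + (y₂-y₁)² + (z₂-z₁)²]
  = √[0² + 7² + 1²]
  = √[0 + 49 + 1]
  = √50
  ≈ 7.071

7.071


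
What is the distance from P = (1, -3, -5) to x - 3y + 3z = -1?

distance = |a·x₀ + b·y₀ + c·z₀ - d| / √(a² + b² + c²)
  = |1·1 + (-3)·(-3) + 3·(-5) - (-1)| / √(1² + (-3)² + 3²)
  = |1 + 9 - 15 + 1| / √(1 + 9 + 9)
  = |-4| / √19
  = 4 / 4.359
  ≈ 0.9177

0.9177


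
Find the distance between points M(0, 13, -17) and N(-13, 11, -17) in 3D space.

d = √[(x₂-x₁)² + (y₂-y₁)² + (z₂-z₁)²]
  = √[(-13)² + (-2)² + 0²]
  = √[169 + 4 + 0]
  = √173
  ≈ 13.15

13.15


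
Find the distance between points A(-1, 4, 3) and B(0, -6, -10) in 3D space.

d = √[(x₂-x₁)² + (y₂-y₁)² + (z₂-z₁)²]
  = √[1² + (-10)² + (-13)²]
  = √[1 + 100 + 169]
  = √270
  ≈ 16.43

16.43


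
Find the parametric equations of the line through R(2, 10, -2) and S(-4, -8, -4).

Direction vector d = S - R = (-4 - 2, -8 - 10, -4 + 2) = (-6, -18, -2)
Parametric form r = R + t·d:
x = 2 - 6t, y = 10 - 18t, z = -2 - 2t

x = 2 - 6t, y = 10 - 18t, z = -2 - 2t


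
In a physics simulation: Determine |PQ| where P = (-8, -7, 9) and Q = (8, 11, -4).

d = √[(x₂-x₁)² + (y₂-y₁)² + (z₂-z₁)²]
  = √[16² + 18² + (-13)²]
  = √[256 + 324 + 169]
  = √749
  ≈ 27.37

27.37


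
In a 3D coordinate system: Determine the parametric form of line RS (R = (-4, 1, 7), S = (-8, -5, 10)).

Direction vector d = S - R = (-8 + 4, -5 - 1, 10 - 7) = (-4, -6, 3)
Parametric form r = R + t·d:
x = -4 - 4t, y = 1 - 6t, z = 7 + 3t

x = -4 - 4t, y = 1 - 6t, z = 7 + 3t


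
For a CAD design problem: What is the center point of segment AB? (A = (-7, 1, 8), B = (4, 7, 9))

M = ((x₁+x₂)/2, (y₁+y₂)/2, (z₁+z₂)/2)
  = ((-7 + 4)/2, (1 + 7)/2, (8 + 9)/2)
  = (-3/2, 8/2, 17/2)
  = (-1.5, 4, 8.5)

(-1.5, 4, 8.5)


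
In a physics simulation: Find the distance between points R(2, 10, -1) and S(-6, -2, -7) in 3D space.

d = √[(x₂-x₁)² + (y₂-y₁)² + (z₂-z₁)²]
  = √[(-8)² + (-12)² + (-6)²]
  = √[64 + 144 + 36]
  = √244
  ≈ 15.62

15.62


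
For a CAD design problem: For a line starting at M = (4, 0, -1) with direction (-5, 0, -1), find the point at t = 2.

P(t) = M + t·d
  = (4 + (-5)·2, 0 + 0·2, -1 + (-1)·2)
  = (4 - 10, 0 + 0, -1 - 2)
  = (-6, 0, -3)

(-6, 0, -3)


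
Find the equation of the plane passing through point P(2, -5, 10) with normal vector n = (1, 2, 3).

The plane through P with normal n = (a, b, c) satisfies n·(r - P) = 0,
i.e. ax + by + cz = a·x₀ + b·y₀ + c·z₀.
d = 1·2 + 2·(-5) + 3·10
  = 2 - 10 + 30
  = 22
Equation: x + 2y + 3z = 22

x + 2y + 3z = 22


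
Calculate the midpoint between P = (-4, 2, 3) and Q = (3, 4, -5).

M = ((x₁+x₂)/2, (y₁+y₂)/2, (z₁+z₂)/2)
  = ((-4 + 3)/2, (2 + 4)/2, (3 - 5)/2)
  = (-1/2, 6/2, -2/2)
  = (-0.5, 3, -1)

(-0.5, 3, -1)


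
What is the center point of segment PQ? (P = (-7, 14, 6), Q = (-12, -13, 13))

M = ((x₁+x₂)/2, (y₁+y₂)/2, (z₁+z₂)/2)
  = ((-7 - 12)/2, (14 - 13)/2, (6 + 13)/2)
  = (-19/2, 1/2, 19/2)
  = (-9.5, 0.5, 9.5)

(-9.5, 0.5, 9.5)


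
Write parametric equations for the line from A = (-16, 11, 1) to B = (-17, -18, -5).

Direction vector d = B - A = (-17 + 16, -18 - 11, -5 - 1) = (-1, -29, -6)
Parametric form r = A + t·d:
x = -16 - t, y = 11 - 29t, z = 1 - 6t

x = -16 - t, y = 11 - 29t, z = 1 - 6t


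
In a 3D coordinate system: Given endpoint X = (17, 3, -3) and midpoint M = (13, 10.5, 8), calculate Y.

Y = 2M - X
  = (2·13 - 17, 2·10.5 - 3, 2·8 - (-3))
  = (26 - 17, 21 - 3, 16 + 3)
  = (9, 18, 19)

(9, 18, 19)


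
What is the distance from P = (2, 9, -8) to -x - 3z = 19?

distance = |a·x₀ + b·y₀ + c·z₀ - d| / √(a² + b² + c²)
  = |(-1)·2 + 0·9 + (-3)·(-8) - 19| / √((-1)² + 0² + (-3)²)
  = |-2 + 0 + 24 - 19| / √(1 + 0 + 9)
  = |3| / √10
  = 3 / 3.162
  ≈ 0.9487

0.9487


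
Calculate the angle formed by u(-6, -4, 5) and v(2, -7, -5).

u·v = (-6)·2 + (-4)·(-7) + 5·(-5) = -12 + 28 - 25 = -9
|u| = √((-6)² + (-4)² + 5²) = √77 ≈ 8.775
|v| = √(2² + (-7)² + (-5)²) = √78 ≈ 8.832
cos θ = (u·v)/(|u||v|) = -9/(8.775·8.832) ≈ -0.1161
θ = arccos(-0.1161) ≈ 96.67°

96.67°


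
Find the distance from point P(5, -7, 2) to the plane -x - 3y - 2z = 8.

distance = |a·x₀ + b·y₀ + c·z₀ - d| / √(a² + b² + c²)
  = |(-1)·5 + (-3)·(-7) + (-2)·2 - 8| / √((-1)² + (-3)² + (-2)²)
  = |-5 + 21 - 4 - 8| / √(1 + 9 + 4)
  = |4| / √14
  = 4 / 3.742
  ≈ 1.069

1.069


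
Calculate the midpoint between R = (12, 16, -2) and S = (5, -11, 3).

M = ((x₁+x₂)/2, (y₁+y₂)/2, (z₁+z₂)/2)
  = ((12 + 5)/2, (16 - 11)/2, (-2 + 3)/2)
  = (17/2, 5/2, 1/2)
  = (8.5, 2.5, 0.5)

(8.5, 2.5, 0.5)


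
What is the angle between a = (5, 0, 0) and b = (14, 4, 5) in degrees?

a·b = 5·14 + 0·4 + 0·5 = 70 + 0 + 0 = 70
|a| = √(5² + 0² + 0²) = √25 ≈ 5
|b| = √(14² + 4² + 5²) = √237 ≈ 15.39
cos θ = (a·b)/(|a||b|) = 70/(5·15.39) ≈ 0.9094
θ = arccos(0.9094) ≈ 24.58°

24.58°


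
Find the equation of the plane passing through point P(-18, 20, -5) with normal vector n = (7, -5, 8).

The plane through P with normal n = (a, b, c) satisfies n·(r - P) = 0,
i.e. ax + by + cz = a·x₀ + b·y₀ + c·z₀.
d = 7·(-18) + (-5)·20 + 8·(-5)
  = -126 - 100 - 40
  = -266
Equation: 7x - 5y + 8z = -266

7x - 5y + 8z = -266


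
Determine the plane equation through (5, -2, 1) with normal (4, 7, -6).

The plane through P with normal n = (a, b, c) satisfies n·(r - P) = 0,
i.e. ax + by + cz = a·x₀ + b·y₀ + c·z₀.
d = 4·5 + 7·(-2) + (-6)·1
  = 20 - 14 - 6
  = 0
Equation: 4x + 7y - 6z = 0

4x + 7y - 6z = 0


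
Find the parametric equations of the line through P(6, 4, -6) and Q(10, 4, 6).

Direction vector d = Q - P = (10 - 6, 4 - 4, 6 + 6) = (4, 0, 12)
Parametric form r = P + t·d:
x = 6 + 4t, y = 4, z = -6 + 12t

x = 6 + 4t, y = 4, z = -6 + 12t


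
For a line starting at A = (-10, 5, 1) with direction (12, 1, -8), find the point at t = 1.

P(t) = A + t·d
  = (-10 + 12·1, 5 + 1·1, 1 + (-8)·1)
  = (-10 + 12, 5 + 1, 1 - 8)
  = (2, 6, -7)

(2, 6, -7)


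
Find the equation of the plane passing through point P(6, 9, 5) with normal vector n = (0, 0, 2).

The plane through P with normal n = (a, b, c) satisfies n·(r - P) = 0,
i.e. ax + by + cz = a·x₀ + b·y₀ + c·z₀.
d = 0·6 + 0·9 + 2·5
  = 0 + 0 + 10
  = 10
Equation: 2z = 10

2z = 10


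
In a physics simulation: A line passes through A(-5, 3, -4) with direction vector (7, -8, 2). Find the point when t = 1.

P(t) = A + t·d
  = (-5 + 7·1, 3 + (-8)·1, -4 + 2·1)
  = (-5 + 7, 3 - 8, -4 + 2)
  = (2, -5, -2)

(2, -5, -2)


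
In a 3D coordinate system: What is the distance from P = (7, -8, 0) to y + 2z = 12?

distance = |a·x₀ + b·y₀ + c·z₀ - d| / √(a² + b² + c²)
  = |0·7 + 1·(-8) + 2·0 - 12| / √(0² + 1² + 2²)
  = |0 - 8 + 0 - 12| / √(0 + 1 + 4)
  = |-20| / √5
  = 20 / 2.236
  ≈ 8.944

8.944


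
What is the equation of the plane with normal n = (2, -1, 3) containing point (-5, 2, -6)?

The plane through P with normal n = (a, b, c) satisfies n·(r - P) = 0,
i.e. ax + by + cz = a·x₀ + b·y₀ + c·z₀.
d = 2·(-5) + (-1)·2 + 3·(-6)
  = -10 - 2 - 18
  = -30
Equation: 2x - y + 3z = -30

2x - y + 3z = -30


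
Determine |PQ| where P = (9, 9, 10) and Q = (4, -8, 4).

d = √[(x₂-x₁)² + (y₂-y₁)² + (z₂-z₁)²]
  = √[(-5)² + (-17)² + (-6)²]
  = √[25 + 289 + 36]
  = √350
  ≈ 18.71

18.71


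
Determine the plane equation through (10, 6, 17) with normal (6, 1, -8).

The plane through P with normal n = (a, b, c) satisfies n·(r - P) = 0,
i.e. ax + by + cz = a·x₀ + b·y₀ + c·z₀.
d = 6·10 + 1·6 + (-8)·17
  = 60 + 6 - 136
  = -70
Equation: 6x + y - 8z = -70

6x + y - 8z = -70


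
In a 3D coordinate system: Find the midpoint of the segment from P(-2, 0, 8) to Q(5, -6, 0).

M = ((x₁+x₂)/2, (y₁+y₂)/2, (z₁+z₂)/2)
  = ((-2 + 5)/2, (0 - 6)/2, (8 + 0)/2)
  = (3/2, -6/2, 8/2)
  = (1.5, -3, 4)

(1.5, -3, 4)


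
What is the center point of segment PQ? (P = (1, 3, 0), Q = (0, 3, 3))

M = ((x₁+x₂)/2, (y₁+y₂)/2, (z₁+z₂)/2)
  = ((1 + 0)/2, (3 + 3)/2, (0 + 3)/2)
  = (1/2, 6/2, 3/2)
  = (0.5, 3, 1.5)

(0.5, 3, 1.5)


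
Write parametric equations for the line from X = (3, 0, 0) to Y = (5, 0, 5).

Direction vector d = Y - X = (5 - 3, 0 + 0, 5 + 0) = (2, 0, 5)
Parametric form r = X + t·d:
x = 3 + 2t, y = 0, z = 0 + 5t

x = 3 + 2t, y = 0, z = 0 + 5t


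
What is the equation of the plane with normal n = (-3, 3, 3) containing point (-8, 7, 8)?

The plane through P with normal n = (a, b, c) satisfies n·(r - P) = 0,
i.e. ax + by + cz = a·x₀ + b·y₀ + c·z₀.
d = (-3)·(-8) + 3·7 + 3·8
  = 24 + 21 + 24
  = 69
Equation: -3x + 3y + 3z = 69

-3x + 3y + 3z = 69


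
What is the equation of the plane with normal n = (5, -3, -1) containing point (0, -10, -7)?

The plane through P with normal n = (a, b, c) satisfies n·(r - P) = 0,
i.e. ax + by + cz = a·x₀ + b·y₀ + c·z₀.
d = 5·0 + (-3)·(-10) + (-1)·(-7)
  = 0 + 30 + 7
  = 37
Equation: 5x - 3y - z = 37

5x - 3y - z = 37


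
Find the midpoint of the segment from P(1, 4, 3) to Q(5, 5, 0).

M = ((x₁+x₂)/2, (y₁+y₂)/2, (z₁+z₂)/2)
  = ((1 + 5)/2, (4 + 5)/2, (3 + 0)/2)
  = (6/2, 9/2, 3/2)
  = (3, 4.5, 1.5)

(3, 4.5, 1.5)


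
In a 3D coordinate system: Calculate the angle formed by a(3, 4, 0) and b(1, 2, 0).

a·b = 3·1 + 4·2 + 0·0 = 3 + 8 + 0 = 11
|a| = √(3² + 4² + 0²) = √25 ≈ 5
|b| = √(1² + 2² + 0²) = √5 ≈ 2.236
cos θ = (a·b)/(|a||b|) = 11/(5·2.236) ≈ 0.9839
θ = arccos(0.9839) ≈ 10.3°

10.3°


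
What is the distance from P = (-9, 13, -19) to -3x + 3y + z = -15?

distance = |a·x₀ + b·y₀ + c·z₀ - d| / √(a² + b² + c²)
  = |(-3)·(-9) + 3·13 + 1·(-19) - (-15)| / √((-3)² + 3² + 1²)
  = |27 + 39 - 19 + 15| / √(9 + 9 + 1)
  = |62| / √19
  = 62 / 4.359
  ≈ 14.22

14.22


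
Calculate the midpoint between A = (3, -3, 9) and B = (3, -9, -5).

M = ((x₁+x₂)/2, (y₁+y₂)/2, (z₁+z₂)/2)
  = ((3 + 3)/2, (-3 - 9)/2, (9 - 5)/2)
  = (6/2, -12/2, 4/2)
  = (3, -6, 2)

(3, -6, 2)


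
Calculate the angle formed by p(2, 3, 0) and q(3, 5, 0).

p·q = 2·3 + 3·5 + 0·0 = 6 + 15 + 0 = 21
|p| = √(2² + 3² + 0²) = √13 ≈ 3.606
|q| = √(3² + 5² + 0²) = √34 ≈ 5.831
cos θ = (p·q)/(|p||q|) = 21/(3.606·5.831) ≈ 0.9989
θ = arccos(0.9989) ≈ 2.726°

2.726°


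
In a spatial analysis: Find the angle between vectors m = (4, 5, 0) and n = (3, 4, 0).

m·n = 4·3 + 5·4 + 0·0 = 12 + 20 + 0 = 32
|m| = √(4² + 5² + 0²) = √41 ≈ 6.403
|n| = √(3² + 4² + 0²) = √25 ≈ 5
cos θ = (m·n)/(|m||n|) = 32/(6.403·5) ≈ 0.9995
θ = arccos(0.9995) ≈ 1.79°

1.79°


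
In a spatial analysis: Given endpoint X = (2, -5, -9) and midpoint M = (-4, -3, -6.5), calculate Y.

Y = 2M - X
  = (2·(-4) - 2, 2·(-3) - (-5), 2·(-6.5) - (-9))
  = (-8 - 2, -6 + 5, -13 + 9)
  = (-10, -1, -4)

(-10, -1, -4)


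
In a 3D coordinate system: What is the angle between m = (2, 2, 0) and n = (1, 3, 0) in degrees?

m·n = 2·1 + 2·3 + 0·0 = 2 + 6 + 0 = 8
|m| = √(2² + 2² + 0²) = √8 ≈ 2.828
|n| = √(1² + 3² + 0²) = √10 ≈ 3.162
cos θ = (m·n)/(|m||n|) = 8/(2.828·3.162) ≈ 0.8944
θ = arccos(0.8944) ≈ 26.57°

26.57°


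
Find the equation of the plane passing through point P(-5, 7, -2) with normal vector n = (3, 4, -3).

The plane through P with normal n = (a, b, c) satisfies n·(r - P) = 0,
i.e. ax + by + cz = a·x₀ + b·y₀ + c·z₀.
d = 3·(-5) + 4·7 + (-3)·(-2)
  = -15 + 28 + 6
  = 19
Equation: 3x + 4y - 3z = 19

3x + 4y - 3z = 19


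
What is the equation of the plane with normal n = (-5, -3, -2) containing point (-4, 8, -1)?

The plane through P with normal n = (a, b, c) satisfies n·(r - P) = 0,
i.e. ax + by + cz = a·x₀ + b·y₀ + c·z₀.
d = (-5)·(-4) + (-3)·8 + (-2)·(-1)
  = 20 - 24 + 2
  = -2
Equation: -5x - 3y - 2z = -2

-5x - 3y - 2z = -2


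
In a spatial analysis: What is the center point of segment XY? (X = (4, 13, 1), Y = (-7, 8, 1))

M = ((x₁+x₂)/2, (y₁+y₂)/2, (z₁+z₂)/2)
  = ((4 - 7)/2, (13 + 8)/2, (1 + 1)/2)
  = (-3/2, 21/2, 2/2)
  = (-1.5, 10.5, 1)

(-1.5, 10.5, 1)


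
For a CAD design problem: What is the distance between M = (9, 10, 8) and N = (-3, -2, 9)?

d = √[(x₂-x₁)² + (y₂-y₁)² + (z₂-z₁)²]
  = √[(-12)² + (-12)² + 1²]
  = √[144 + 144 + 1]
  = √289
  ≈ 17

17


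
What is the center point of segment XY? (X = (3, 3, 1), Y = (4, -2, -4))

M = ((x₁+x₂)/2, (y₁+y₂)/2, (z₁+z₂)/2)
  = ((3 + 4)/2, (3 - 2)/2, (1 - 4)/2)
  = (7/2, 1/2, -3/2)
  = (3.5, 0.5, -1.5)

(3.5, 0.5, -1.5)


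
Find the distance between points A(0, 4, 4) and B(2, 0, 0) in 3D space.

d = √[(x₂-x₁)² + (y₂-y₁)² + (z₂-z₁)²]
  = √[2² + (-4)² + (-4)²]
  = √[4 + 16 + 16]
  = √36
  ≈ 6

6


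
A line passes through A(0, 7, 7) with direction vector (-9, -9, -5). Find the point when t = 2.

P(t) = A + t·d
  = (0 + (-9)·2, 7 + (-9)·2, 7 + (-5)·2)
  = (0 - 18, 7 - 18, 7 - 10)
  = (-18, -11, -3)

(-18, -11, -3)


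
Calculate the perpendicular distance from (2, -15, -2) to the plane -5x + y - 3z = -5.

distance = |a·x₀ + b·y₀ + c·z₀ - d| / √(a² + b² + c²)
  = |(-5)·2 + 1·(-15) + (-3)·(-2) - (-5)| / √((-5)² + 1² + (-3)²)
  = |-10 - 15 + 6 + 5| / √(25 + 1 + 9)
  = |-14| / √35
  = 14 / 5.916
  ≈ 2.366

2.366


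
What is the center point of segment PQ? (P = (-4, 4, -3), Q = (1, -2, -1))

M = ((x₁+x₂)/2, (y₁+y₂)/2, (z₁+z₂)/2)
  = ((-4 + 1)/2, (4 - 2)/2, (-3 - 1)/2)
  = (-3/2, 2/2, -4/2)
  = (-1.5, 1, -2)

(-1.5, 1, -2)


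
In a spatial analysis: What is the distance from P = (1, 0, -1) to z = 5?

distance = |a·x₀ + b·y₀ + c·z₀ - d| / √(a² + b² + c²)
  = |0·1 + 0·0 + 1·(-1) - 5| / √(0² + 0² + 1²)
  = |0 + 0 - 1 - 5| / √(0 + 0 + 1)
  = |-6| / √1
  = 6 / 1
  ≈ 6

6


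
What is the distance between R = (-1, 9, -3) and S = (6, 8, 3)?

d = √[(x₂-x₁)² + (y₂-y₁)² + (z₂-z₁)²]
  = √[7² + (-1)² + 6²]
  = √[49 + 1 + 36]
  = √86
  ≈ 9.274

9.274


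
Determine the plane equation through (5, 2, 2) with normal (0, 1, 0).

The plane through P with normal n = (a, b, c) satisfies n·(r - P) = 0,
i.e. ax + by + cz = a·x₀ + b·y₀ + c·z₀.
d = 0·5 + 1·2 + 0·2
  = 0 + 2 + 0
  = 2
Equation: y = 2

y = 2


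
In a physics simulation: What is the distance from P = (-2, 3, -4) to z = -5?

distance = |a·x₀ + b·y₀ + c·z₀ - d| / √(a² + b² + c²)
  = |0·(-2) + 0·3 + 1·(-4) - (-5)| / √(0² + 0² + 1²)
  = |0 + 0 - 4 + 5| / √(0 + 0 + 1)
  = |1| / √1
  = 1 / 1
  ≈ 1

1


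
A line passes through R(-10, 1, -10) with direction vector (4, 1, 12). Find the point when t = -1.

P(t) = R + t·d
  = (-10 + 4·(-1), 1 + 1·(-1), -10 + 12·(-1))
  = (-10 - 4, 1 - 1, -10 - 12)
  = (-14, 0, -22)

(-14, 0, -22)


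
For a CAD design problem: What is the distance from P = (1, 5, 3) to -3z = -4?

distance = |a·x₀ + b·y₀ + c·z₀ - d| / √(a² + b² + c²)
  = |0·1 + 0·5 + (-3)·3 - (-4)| / √(0² + 0² + (-3)²)
  = |0 + 0 - 9 + 4| / √(0 + 0 + 9)
  = |-5| / √9
  = 5 / 3
  ≈ 1.667

1.667


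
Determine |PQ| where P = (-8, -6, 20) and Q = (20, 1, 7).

d = √[(x₂-x₁)² + (y₂-y₁)² + (z₂-z₁)²]
  = √[28² + 7² + (-13)²]
  = √[784 + 49 + 169]
  = √1002
  ≈ 31.65

31.65


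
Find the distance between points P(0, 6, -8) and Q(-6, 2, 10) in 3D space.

d = √[(x₂-x₁)² + (y₂-y₁)² + (z₂-z₁)²]
  = √[(-6)² + (-4)² + 18²]
  = √[36 + 16 + 324]
  = √376
  ≈ 19.39

19.39


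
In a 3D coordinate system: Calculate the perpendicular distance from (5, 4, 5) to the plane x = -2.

distance = |a·x₀ + b·y₀ + c·z₀ - d| / √(a² + b² + c²)
  = |1·5 + 0·4 + 0·5 - (-2)| / √(1² + 0² + 0²)
  = |5 + 0 + 0 + 2| / √(1 + 0 + 0)
  = |7| / √1
  = 7 / 1
  ≈ 7

7


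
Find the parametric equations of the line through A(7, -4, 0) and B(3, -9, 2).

Direction vector d = B - A = (3 - 7, -9 + 4, 2 + 0) = (-4, -5, 2)
Parametric form r = A + t·d:
x = 7 - 4t, y = -4 - 5t, z = 0 + 2t

x = 7 - 4t, y = -4 - 5t, z = 0 + 2t


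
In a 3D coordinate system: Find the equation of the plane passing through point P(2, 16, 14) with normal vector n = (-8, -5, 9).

The plane through P with normal n = (a, b, c) satisfies n·(r - P) = 0,
i.e. ax + by + cz = a·x₀ + b·y₀ + c·z₀.
d = (-8)·2 + (-5)·16 + 9·14
  = -16 - 80 + 126
  = 30
Equation: -8x - 5y + 9z = 30

-8x - 5y + 9z = 30


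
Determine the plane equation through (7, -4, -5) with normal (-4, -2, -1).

The plane through P with normal n = (a, b, c) satisfies n·(r - P) = 0,
i.e. ax + by + cz = a·x₀ + b·y₀ + c·z₀.
d = (-4)·7 + (-2)·(-4) + (-1)·(-5)
  = -28 + 8 + 5
  = -15
Equation: -4x - 2y - z = -15

-4x - 2y - z = -15


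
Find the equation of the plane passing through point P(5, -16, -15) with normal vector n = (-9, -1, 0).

The plane through P with normal n = (a, b, c) satisfies n·(r - P) = 0,
i.e. ax + by + cz = a·x₀ + b·y₀ + c·z₀.
d = (-9)·5 + (-1)·(-16) + 0·(-15)
  = -45 + 16 + 0
  = -29
Equation: -9x - y = -29

-9x - y = -29


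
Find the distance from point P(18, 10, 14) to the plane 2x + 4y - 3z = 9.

distance = |a·x₀ + b·y₀ + c·z₀ - d| / √(a² + b² + c²)
  = |2·18 + 4·10 + (-3)·14 - 9| / √(2² + 4² + (-3)²)
  = |36 + 40 - 42 - 9| / √(4 + 16 + 9)
  = |25| / √29
  = 25 / 5.385
  ≈ 4.642

4.642


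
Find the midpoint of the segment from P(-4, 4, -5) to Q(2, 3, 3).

M = ((x₁+x₂)/2, (y₁+y₂)/2, (z₁+z₂)/2)
  = ((-4 + 2)/2, (4 + 3)/2, (-5 + 3)/2)
  = (-2/2, 7/2, -2/2)
  = (-1, 3.5, -1)

(-1, 3.5, -1)


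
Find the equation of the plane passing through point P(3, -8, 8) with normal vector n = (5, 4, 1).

The plane through P with normal n = (a, b, c) satisfies n·(r - P) = 0,
i.e. ax + by + cz = a·x₀ + b·y₀ + c·z₀.
d = 5·3 + 4·(-8) + 1·8
  = 15 - 32 + 8
  = -9
Equation: 5x + 4y + z = -9

5x + 4y + z = -9


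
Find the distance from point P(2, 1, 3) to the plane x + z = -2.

distance = |a·x₀ + b·y₀ + c·z₀ - d| / √(a² + b² + c²)
  = |1·2 + 0·1 + 1·3 - (-2)| / √(1² + 0² + 1²)
  = |2 + 0 + 3 + 2| / √(1 + 0 + 1)
  = |7| / √2
  = 7 / 1.414
  ≈ 4.95

4.95


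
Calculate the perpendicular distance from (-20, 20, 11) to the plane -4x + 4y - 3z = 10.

distance = |a·x₀ + b·y₀ + c·z₀ - d| / √(a² + b² + c²)
  = |(-4)·(-20) + 4·20 + (-3)·11 - 10| / √((-4)² + 4² + (-3)²)
  = |80 + 80 - 33 - 10| / √(16 + 16 + 9)
  = |117| / √41
  = 117 / 6.403
  ≈ 18.27

18.27


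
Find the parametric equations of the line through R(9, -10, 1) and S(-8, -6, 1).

Direction vector d = S - R = (-8 - 9, -6 + 10, 1 - 1) = (-17, 4, 0)
Parametric form r = R + t·d:
x = 9 - 17t, y = -10 + 4t, z = 1

x = 9 - 17t, y = -10 + 4t, z = 1


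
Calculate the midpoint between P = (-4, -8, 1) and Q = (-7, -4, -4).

M = ((x₁+x₂)/2, (y₁+y₂)/2, (z₁+z₂)/2)
  = ((-4 - 7)/2, (-8 - 4)/2, (1 - 4)/2)
  = (-11/2, -12/2, -3/2)
  = (-5.5, -6, -1.5)

(-5.5, -6, -1.5)


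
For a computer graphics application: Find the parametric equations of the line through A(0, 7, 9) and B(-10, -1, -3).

Direction vector d = B - A = (-10 + 0, -1 - 7, -3 - 9) = (-10, -8, -12)
Parametric form r = A + t·d:
x = 0 - 10t, y = 7 - 8t, z = 9 - 12t

x = 0 - 10t, y = 7 - 8t, z = 9 - 12t


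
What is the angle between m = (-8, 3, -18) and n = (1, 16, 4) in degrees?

m·n = (-8)·1 + 3·16 + (-18)·4 = -8 + 48 - 72 = -32
|m| = √((-8)² + 3² + (-18)²) = √397 ≈ 19.92
|n| = √(1² + 16² + 4²) = √273 ≈ 16.52
cos θ = (m·n)/(|m||n|) = -32/(19.92·16.52) ≈ -0.0972
θ = arccos(-0.0972) ≈ 95.58°

95.58°


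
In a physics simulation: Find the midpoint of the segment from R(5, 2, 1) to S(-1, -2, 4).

M = ((x₁+x₂)/2, (y₁+y₂)/2, (z₁+z₂)/2)
  = ((5 - 1)/2, (2 - 2)/2, (1 + 4)/2)
  = (4/2, 0/2, 5/2)
  = (2, 0, 2.5)

(2, 0, 2.5)


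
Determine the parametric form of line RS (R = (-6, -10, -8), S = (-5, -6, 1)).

Direction vector d = S - R = (-5 + 6, -6 + 10, 1 + 8) = (1, 4, 9)
Parametric form r = R + t·d:
x = -6 + t, y = -10 + 4t, z = -8 + 9t

x = -6 + t, y = -10 + 4t, z = -8 + 9t


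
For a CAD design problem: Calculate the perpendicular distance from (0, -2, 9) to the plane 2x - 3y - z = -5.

distance = |a·x₀ + b·y₀ + c·z₀ - d| / √(a² + b² + c²)
  = |2·0 + (-3)·(-2) + (-1)·9 - (-5)| / √(2² + (-3)² + (-1)²)
  = |0 + 6 - 9 + 5| / √(4 + 9 + 1)
  = |2| / √14
  = 2 / 3.742
  ≈ 0.5345

0.5345


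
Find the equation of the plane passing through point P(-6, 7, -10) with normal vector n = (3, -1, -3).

The plane through P with normal n = (a, b, c) satisfies n·(r - P) = 0,
i.e. ax + by + cz = a·x₀ + b·y₀ + c·z₀.
d = 3·(-6) + (-1)·7 + (-3)·(-10)
  = -18 - 7 + 30
  = 5
Equation: 3x - y - 3z = 5

3x - y - 3z = 5


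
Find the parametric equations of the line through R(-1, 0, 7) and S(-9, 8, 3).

Direction vector d = S - R = (-9 + 1, 8 + 0, 3 - 7) = (-8, 8, -4)
Parametric form r = R + t·d:
x = -1 - 8t, y = 0 + 8t, z = 7 - 4t

x = -1 - 8t, y = 0 + 8t, z = 7 - 4t


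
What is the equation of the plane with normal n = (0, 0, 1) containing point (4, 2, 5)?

The plane through P with normal n = (a, b, c) satisfies n·(r - P) = 0,
i.e. ax + by + cz = a·x₀ + b·y₀ + c·z₀.
d = 0·4 + 0·2 + 1·5
  = 0 + 0 + 5
  = 5
Equation: z = 5

z = 5


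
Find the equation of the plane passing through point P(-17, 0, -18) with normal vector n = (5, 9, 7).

The plane through P with normal n = (a, b, c) satisfies n·(r - P) = 0,
i.e. ax + by + cz = a·x₀ + b·y₀ + c·z₀.
d = 5·(-17) + 9·0 + 7·(-18)
  = -85 + 0 - 126
  = -211
Equation: 5x + 9y + 7z = -211

5x + 9y + 7z = -211


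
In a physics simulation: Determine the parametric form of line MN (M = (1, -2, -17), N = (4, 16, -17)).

Direction vector d = N - M = (4 - 1, 16 + 2, -17 + 17) = (3, 18, 0)
Parametric form r = M + t·d:
x = 1 + 3t, y = -2 + 18t, z = -17

x = 1 + 3t, y = -2 + 18t, z = -17


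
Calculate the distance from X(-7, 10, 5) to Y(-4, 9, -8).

d = √[(x₂-x₁)² + (y₂-y₁)² + (z₂-z₁)²]
  = √[3² + (-1)² + (-13)²]
  = √[9 + 1 + 169]
  = √179
  ≈ 13.38

13.38


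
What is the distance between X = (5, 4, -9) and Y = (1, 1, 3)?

d = √[(x₂-x₁)² + (y₂-y₁)² + (z₂-z₁)²]
  = √[(-4)² + (-3)² + 12²]
  = √[16 + 9 + 144]
  = √169
  ≈ 13

13


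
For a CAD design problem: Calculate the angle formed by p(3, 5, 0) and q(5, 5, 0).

p·q = 3·5 + 5·5 + 0·0 = 15 + 25 + 0 = 40
|p| = √(3² + 5² + 0²) = √34 ≈ 5.831
|q| = √(5² + 5² + 0²) = √50 ≈ 7.071
cos θ = (p·q)/(|p||q|) = 40/(5.831·7.071) ≈ 0.9701
θ = arccos(0.9701) ≈ 14.04°

14.04°


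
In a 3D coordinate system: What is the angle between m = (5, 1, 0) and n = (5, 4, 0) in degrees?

m·n = 5·5 + 1·4 + 0·0 = 25 + 4 + 0 = 29
|m| = √(5² + 1² + 0²) = √26 ≈ 5.099
|n| = √(5² + 4² + 0²) = √41 ≈ 6.403
cos θ = (m·n)/(|m||n|) = 29/(5.099·6.403) ≈ 0.8882
θ = arccos(0.8882) ≈ 27.35°

27.35°


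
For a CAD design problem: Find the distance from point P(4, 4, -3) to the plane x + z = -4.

distance = |a·x₀ + b·y₀ + c·z₀ - d| / √(a² + b² + c²)
  = |1·4 + 0·4 + 1·(-3) - (-4)| / √(1² + 0² + 1²)
  = |4 + 0 - 3 + 4| / √(1 + 0 + 1)
  = |5| / √2
  = 5 / 1.414
  ≈ 3.536

3.536


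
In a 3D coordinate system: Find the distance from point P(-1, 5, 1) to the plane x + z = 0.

distance = |a·x₀ + b·y₀ + c·z₀ - d| / √(a² + b² + c²)
  = |1·(-1) + 0·5 + 1·1 - 0| / √(1² + 0² + 1²)
  = |-1 + 0 + 1 + 0| / √(1 + 0 + 1)
  = |0| / √2
  = 0 / 1.414
  ≈ 0

0


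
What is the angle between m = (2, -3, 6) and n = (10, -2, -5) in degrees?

m·n = 2·10 + (-3)·(-2) + 6·(-5) = 20 + 6 - 30 = -4
|m| = √(2² + (-3)² + 6²) = √49 ≈ 7
|n| = √(10² + (-2)² + (-5)²) = √129 ≈ 11.36
cos θ = (m·n)/(|m||n|) = -4/(7·11.36) ≈ -0.05031
θ = arccos(-0.05031) ≈ 92.88°

92.88°


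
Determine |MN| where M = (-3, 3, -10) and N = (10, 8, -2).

d = √[(x₂-x₁)² + (y₂-y₁)² + (z₂-z₁)²]
  = √[13² + 5² + 8²]
  = √[169 + 25 + 64]
  = √258
  ≈ 16.06

16.06


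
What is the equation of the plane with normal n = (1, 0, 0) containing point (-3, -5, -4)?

The plane through P with normal n = (a, b, c) satisfies n·(r - P) = 0,
i.e. ax + by + cz = a·x₀ + b·y₀ + c·z₀.
d = 1·(-3) + 0·(-5) + 0·(-4)
  = -3 + 0 + 0
  = -3
Equation: x = -3

x = -3


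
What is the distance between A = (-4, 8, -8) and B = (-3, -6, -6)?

d = √[(x₂-x₁)² + (y₂-y₁)² + (z₂-z₁)²]
  = √[1² + (-14)² + 2²]
  = √[1 + 196 + 4]
  = √201
  ≈ 14.18

14.18


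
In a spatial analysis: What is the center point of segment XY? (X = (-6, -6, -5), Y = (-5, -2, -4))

M = ((x₁+x₂)/2, (y₁+y₂)/2, (z₁+z₂)/2)
  = ((-6 - 5)/2, (-6 - 2)/2, (-5 - 4)/2)
  = (-11/2, -8/2, -9/2)
  = (-5.5, -4, -4.5)

(-5.5, -4, -4.5)


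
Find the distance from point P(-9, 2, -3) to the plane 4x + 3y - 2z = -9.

distance = |a·x₀ + b·y₀ + c·z₀ - d| / √(a² + b² + c²)
  = |4·(-9) + 3·2 + (-2)·(-3) - (-9)| / √(4² + 3² + (-2)²)
  = |-36 + 6 + 6 + 9| / √(16 + 9 + 4)
  = |-15| / √29
  = 15 / 5.385
  ≈ 2.785

2.785


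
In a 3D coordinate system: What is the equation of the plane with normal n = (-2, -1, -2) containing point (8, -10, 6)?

The plane through P with normal n = (a, b, c) satisfies n·(r - P) = 0,
i.e. ax + by + cz = a·x₀ + b·y₀ + c·z₀.
d = (-2)·8 + (-1)·(-10) + (-2)·6
  = -16 + 10 - 12
  = -18
Equation: -2x - y - 2z = -18

-2x - y - 2z = -18


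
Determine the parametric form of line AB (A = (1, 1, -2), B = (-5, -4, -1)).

Direction vector d = B - A = (-5 - 1, -4 - 1, -1 + 2) = (-6, -5, 1)
Parametric form r = A + t·d:
x = 1 - 6t, y = 1 - 5t, z = -2 + t

x = 1 - 6t, y = 1 - 5t, z = -2 + t


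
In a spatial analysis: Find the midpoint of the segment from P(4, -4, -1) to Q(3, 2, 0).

M = ((x₁+x₂)/2, (y₁+y₂)/2, (z₁+z₂)/2)
  = ((4 + 3)/2, (-4 + 2)/2, (-1 + 0)/2)
  = (7/2, -2/2, -1/2)
  = (3.5, -1, -0.5)

(3.5, -1, -0.5)


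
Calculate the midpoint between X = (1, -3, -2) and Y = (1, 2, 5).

M = ((x₁+x₂)/2, (y₁+y₂)/2, (z₁+z₂)/2)
  = ((1 + 1)/2, (-3 + 2)/2, (-2 + 5)/2)
  = (2/2, -1/2, 3/2)
  = (1, -0.5, 1.5)

(1, -0.5, 1.5)


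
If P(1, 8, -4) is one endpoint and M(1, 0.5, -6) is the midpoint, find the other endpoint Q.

Q = 2M - P
  = (2·1 - 1, 2·0.5 - 8, 2·(-6) - (-4))
  = (2 - 1, 1 - 8, -12 + 4)
  = (1, -7, -8)

(1, -7, -8)


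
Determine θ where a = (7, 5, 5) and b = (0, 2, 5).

a·b = 7·0 + 5·2 + 5·5 = 0 + 10 + 25 = 35
|a| = √(7² + 5² + 5²) = √99 ≈ 9.95
|b| = √(0² + 2² + 5²) = √29 ≈ 5.385
cos θ = (a·b)/(|a||b|) = 35/(9.95·5.385) ≈ 0.6532
θ = arccos(0.6532) ≈ 49.22°

49.22°


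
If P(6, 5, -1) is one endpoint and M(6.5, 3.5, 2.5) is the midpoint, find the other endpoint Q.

Q = 2M - P
  = (2·6.5 - 6, 2·3.5 - 5, 2·2.5 - (-1))
  = (13 - 6, 7 - 5, 5 + 1)
  = (7, 2, 6)

(7, 2, 6)


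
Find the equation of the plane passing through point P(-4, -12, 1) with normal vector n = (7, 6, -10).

The plane through P with normal n = (a, b, c) satisfies n·(r - P) = 0,
i.e. ax + by + cz = a·x₀ + b·y₀ + c·z₀.
d = 7·(-4) + 6·(-12) + (-10)·1
  = -28 - 72 - 10
  = -110
Equation: 7x + 6y - 10z = -110

7x + 6y - 10z = -110


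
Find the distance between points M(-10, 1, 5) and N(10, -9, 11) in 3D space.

d = √[(x₂-x₁)² + (y₂-y₁)² + (z₂-z₁)²]
  = √[20² + (-10)² + 6²]
  = √[400 + 100 + 36]
  = √536
  ≈ 23.15

23.15


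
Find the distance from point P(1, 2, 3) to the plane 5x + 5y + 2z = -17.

distance = |a·x₀ + b·y₀ + c·z₀ - d| / √(a² + b² + c²)
  = |5·1 + 5·2 + 2·3 - (-17)| / √(5² + 5² + 2²)
  = |5 + 10 + 6 + 17| / √(25 + 25 + 4)
  = |38| / √54
  = 38 / 7.348
  ≈ 5.171

5.171


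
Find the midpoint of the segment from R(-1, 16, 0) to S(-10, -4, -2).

M = ((x₁+x₂)/2, (y₁+y₂)/2, (z₁+z₂)/2)
  = ((-1 - 10)/2, (16 - 4)/2, (0 - 2)/2)
  = (-11/2, 12/2, -2/2)
  = (-5.5, 6, -1)

(-5.5, 6, -1)


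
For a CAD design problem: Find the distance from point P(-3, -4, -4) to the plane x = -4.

distance = |a·x₀ + b·y₀ + c·z₀ - d| / √(a² + b² + c²)
  = |1·(-3) + 0·(-4) + 0·(-4) - (-4)| / √(1² + 0² + 0²)
  = |-3 + 0 + 0 + 4| / √(1 + 0 + 0)
  = |1| / √1
  = 1 / 1
  ≈ 1

1


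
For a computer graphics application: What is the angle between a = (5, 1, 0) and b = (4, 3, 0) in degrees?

a·b = 5·4 + 1·3 + 0·0 = 20 + 3 + 0 = 23
|a| = √(5² + 1² + 0²) = √26 ≈ 5.099
|b| = √(4² + 3² + 0²) = √25 ≈ 5
cos θ = (a·b)/(|a||b|) = 23/(5.099·5) ≈ 0.9021
θ = arccos(0.9021) ≈ 25.56°

25.56°


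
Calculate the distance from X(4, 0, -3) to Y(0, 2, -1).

d = √[(x₂-x₁)² + (y₂-y₁)² + (z₂-z₁)²]
  = √[(-4)² + 2² + 2²]
  = √[16 + 4 + 4]
  = √24
  ≈ 4.899

4.899


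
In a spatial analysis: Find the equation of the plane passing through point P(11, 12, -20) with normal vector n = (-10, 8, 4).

The plane through P with normal n = (a, b, c) satisfies n·(r - P) = 0,
i.e. ax + by + cz = a·x₀ + b·y₀ + c·z₀.
d = (-10)·11 + 8·12 + 4·(-20)
  = -110 + 96 - 80
  = -94
Equation: -10x + 8y + 4z = -94

-10x + 8y + 4z = -94


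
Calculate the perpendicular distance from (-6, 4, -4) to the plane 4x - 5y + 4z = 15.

distance = |a·x₀ + b·y₀ + c·z₀ - d| / √(a² + b² + c²)
  = |4·(-6) + (-5)·4 + 4·(-4) - 15| / √(4² + (-5)² + 4²)
  = |-24 - 20 - 16 - 15| / √(16 + 25 + 16)
  = |-75| / √57
  = 75 / 7.55
  ≈ 9.934

9.934


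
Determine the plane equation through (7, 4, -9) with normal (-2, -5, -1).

The plane through P with normal n = (a, b, c) satisfies n·(r - P) = 0,
i.e. ax + by + cz = a·x₀ + b·y₀ + c·z₀.
d = (-2)·7 + (-5)·4 + (-1)·(-9)
  = -14 - 20 + 9
  = -25
Equation: -2x - 5y - z = -25

-2x - 5y - z = -25


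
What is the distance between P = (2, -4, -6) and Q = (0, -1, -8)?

d = √[(x₂-x₁)² + (y₂-y₁)² + (z₂-z₁)²]
  = √[(-2)² + 3² + (-2)²]
  = √[4 + 9 + 4]
  = √17
  ≈ 4.123

4.123


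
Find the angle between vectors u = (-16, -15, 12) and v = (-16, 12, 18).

u·v = (-16)·(-16) + (-15)·12 + 12·18 = 256 - 180 + 216 = 292
|u| = √((-16)² + (-15)² + 12²) = √625 ≈ 25
|v| = √((-16)² + 12² + 18²) = √724 ≈ 26.91
cos θ = (u·v)/(|u||v|) = 292/(25·26.91) ≈ 0.4341
θ = arccos(0.4341) ≈ 64.27°

64.27°


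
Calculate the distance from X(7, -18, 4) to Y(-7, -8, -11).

d = √[(x₂-x₁)² + (y₂-y₁)² + (z₂-z₁)²]
  = √[(-14)² + 10² + (-15)²]
  = √[196 + 100 + 225]
  = √521
  ≈ 22.83

22.83


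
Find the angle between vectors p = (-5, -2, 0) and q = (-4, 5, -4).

p·q = (-5)·(-4) + (-2)·5 + 0·(-4) = 20 - 10 + 0 = 10
|p| = √((-5)² + (-2)² + 0²) = √29 ≈ 5.385
|q| = √((-4)² + 5² + (-4)²) = √57 ≈ 7.55
cos θ = (p·q)/(|p||q|) = 10/(5.385·7.55) ≈ 0.246
θ = arccos(0.246) ≈ 75.76°

75.76°


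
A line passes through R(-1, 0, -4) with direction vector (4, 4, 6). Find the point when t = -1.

P(t) = R + t·d
  = (-1 + 4·(-1), 0 + 4·(-1), -4 + 6·(-1))
  = (-1 - 4, 0 - 4, -4 - 6)
  = (-5, -4, -10)

(-5, -4, -10)


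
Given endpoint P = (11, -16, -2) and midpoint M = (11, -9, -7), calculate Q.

Q = 2M - P
  = (2·11 - 11, 2·(-9) - (-16), 2·(-7) - (-2))
  = (22 - 11, -18 + 16, -14 + 2)
  = (11, -2, -12)

(11, -2, -12)


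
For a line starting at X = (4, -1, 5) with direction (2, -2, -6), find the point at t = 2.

P(t) = X + t·d
  = (4 + 2·2, -1 + (-2)·2, 5 + (-6)·2)
  = (4 + 4, -1 - 4, 5 - 12)
  = (8, -5, -7)

(8, -5, -7)


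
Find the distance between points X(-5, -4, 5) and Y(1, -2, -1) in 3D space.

d = √[(x₂-x₁)² + (y₂-y₁)² + (z₂-z₁)²]
  = √[6² + 2² + (-6)²]
  = √[36 + 4 + 36]
  = √76
  ≈ 8.718

8.718


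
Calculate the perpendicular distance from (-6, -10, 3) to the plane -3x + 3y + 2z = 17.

distance = |a·x₀ + b·y₀ + c·z₀ - d| / √(a² + b² + c²)
  = |(-3)·(-6) + 3·(-10) + 2·3 - 17| / √((-3)² + 3² + 2²)
  = |18 - 30 + 6 - 17| / √(9 + 9 + 4)
  = |-23| / √22
  = 23 / 4.69
  ≈ 4.904

4.904


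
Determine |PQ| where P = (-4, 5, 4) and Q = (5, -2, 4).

d = √[(x₂-x₁)² + (y₂-y₁)² + (z₂-z₁)²]
  = √[9² + (-7)² + 0²]
  = √[81 + 49 + 0]
  = √130
  ≈ 11.4

11.4


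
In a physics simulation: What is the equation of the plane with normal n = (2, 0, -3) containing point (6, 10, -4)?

The plane through P with normal n = (a, b, c) satisfies n·(r - P) = 0,
i.e. ax + by + cz = a·x₀ + b·y₀ + c·z₀.
d = 2·6 + 0·10 + (-3)·(-4)
  = 12 + 0 + 12
  = 24
Equation: 2x - 3z = 24

2x - 3z = 24


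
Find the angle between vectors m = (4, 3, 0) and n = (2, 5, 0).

m·n = 4·2 + 3·5 + 0·0 = 8 + 15 + 0 = 23
|m| = √(4² + 3² + 0²) = √25 ≈ 5
|n| = √(2² + 5² + 0²) = √29 ≈ 5.385
cos θ = (m·n)/(|m||n|) = 23/(5·5.385) ≈ 0.8542
θ = arccos(0.8542) ≈ 31.33°

31.33°


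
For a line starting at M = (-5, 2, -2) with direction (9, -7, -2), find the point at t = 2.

P(t) = M + t·d
  = (-5 + 9·2, 2 + (-7)·2, -2 + (-2)·2)
  = (-5 + 18, 2 - 14, -2 - 4)
  = (13, -12, -6)

(13, -12, -6)


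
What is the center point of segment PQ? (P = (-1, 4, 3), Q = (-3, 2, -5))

M = ((x₁+x₂)/2, (y₁+y₂)/2, (z₁+z₂)/2)
  = ((-1 - 3)/2, (4 + 2)/2, (3 - 5)/2)
  = (-4/2, 6/2, -2/2)
  = (-2, 3, -1)

(-2, 3, -1)


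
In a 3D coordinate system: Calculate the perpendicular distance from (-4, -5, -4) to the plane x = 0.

distance = |a·x₀ + b·y₀ + c·z₀ - d| / √(a² + b² + c²)
  = |1·(-4) + 0·(-5) + 0·(-4) - 0| / √(1² + 0² + 0²)
  = |-4 + 0 + 0 + 0| / √(1 + 0 + 0)
  = |-4| / √1
  = 4 / 1
  ≈ 4

4


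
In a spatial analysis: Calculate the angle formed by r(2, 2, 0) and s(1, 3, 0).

r·s = 2·1 + 2·3 + 0·0 = 2 + 6 + 0 = 8
|r| = √(2² + 2² + 0²) = √8 ≈ 2.828
|s| = √(1² + 3² + 0²) = √10 ≈ 3.162
cos θ = (r·s)/(|r||s|) = 8/(2.828·3.162) ≈ 0.8944
θ = arccos(0.8944) ≈ 26.57°

26.57°
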